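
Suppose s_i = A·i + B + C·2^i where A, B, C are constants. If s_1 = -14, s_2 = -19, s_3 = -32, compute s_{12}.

-16357

Plug in i = 1, 2, 3: A + B + 2C = -14; 2A + B + 4C = -19; 3A + B + 8C = -32.
Subtracting the first from the second: A + 2C = -5.
Subtracting the second from the third: A + 4C = -13.
Solving: C = -4, A = 3, then B = -9.
So s_i = 3·i + (-9) + (-4)·2^i; at i=12 this is -16357.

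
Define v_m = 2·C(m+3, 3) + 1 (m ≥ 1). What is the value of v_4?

71

C(7, 3) = 35, so v_4 = 71.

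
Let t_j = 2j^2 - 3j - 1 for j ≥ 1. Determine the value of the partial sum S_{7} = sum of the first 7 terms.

189

Over j = 1..7: Σj = 28, Σj² = 140.
Total = (2)·140 + (-3)·28 + (-1)·7 = 189.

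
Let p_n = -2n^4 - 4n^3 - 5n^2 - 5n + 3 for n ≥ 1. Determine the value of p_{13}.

p_{13} = -2·13^4 - 4·13^3 - 5·13^2 - 5·13 + 3 = -66817.

-66817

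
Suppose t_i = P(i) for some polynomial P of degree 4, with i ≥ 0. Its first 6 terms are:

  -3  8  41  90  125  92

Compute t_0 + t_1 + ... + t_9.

-4203

1st diffs: 11, 33, 49, 35, -33.
2nd diffs: 22, 16, -14, -68.
3rd diffs: -6, -30, -54.
4th diffs: -24, -24 (constant).
Newton forward-difference form: t_i = -3 + 11·C(i,1) + 22·C(i,2) + (-6)·C(i,3) + (-24)·C(i,4).
Continuing: -87, -514, -1315, -2640.
Summing i = 0..9 (10 terms) gives -4203.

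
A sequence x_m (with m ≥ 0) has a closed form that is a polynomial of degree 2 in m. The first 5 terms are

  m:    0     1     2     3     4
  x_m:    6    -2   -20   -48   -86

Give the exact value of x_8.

-338

1st diffs: -8, -18, -28, -38.
2nd diffs: -10, -10, -10 (constant).
Newton forward-difference form: x_m = 6 + (-8)·C(m,1) + (-10)·C(m,2).
At m = 8: m = 8, so x_8 = 6 - 64 - 280 = -338.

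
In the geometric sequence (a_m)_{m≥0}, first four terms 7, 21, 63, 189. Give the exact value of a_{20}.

24407490807

Common ratio r = 3.
a_m = 7·3^(m-0).
a_{20} = 7·3^20 = 24407490807.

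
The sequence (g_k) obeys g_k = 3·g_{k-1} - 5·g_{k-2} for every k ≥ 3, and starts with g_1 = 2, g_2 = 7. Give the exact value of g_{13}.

-47086

Step forward from the initial values:
g_3 = 11  g_4 = -2  g_5 = -61  …  g_{10} = 4102  g_{11} = 3611  g_{12} = -9677  g_{13} = -47086.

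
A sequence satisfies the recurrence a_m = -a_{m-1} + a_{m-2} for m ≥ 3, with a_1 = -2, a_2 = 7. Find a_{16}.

5024

Compute successive terms:
a_3 = -9;  a_4 = 16;  a_5 = -25;  …;  a_{13} = -1186;  a_{14} = 1919;  a_{15} = -3105;  a_{16} = 5024.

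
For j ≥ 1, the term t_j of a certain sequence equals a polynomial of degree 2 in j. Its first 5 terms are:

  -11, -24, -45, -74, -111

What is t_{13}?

1st diffs: -13, -21, -29, -37.
2nd diffs: -8, -8, -8 (constant).
So t_j = -4j^2 - j - 6.
Evaluating at j = 13 gives t_{13} = -695.

-695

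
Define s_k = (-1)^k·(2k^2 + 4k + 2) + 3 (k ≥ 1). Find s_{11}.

-285

(-1)^11 = -1; 2k^2 + 4k + 2 at k=11 is 288; so s_{11} = -285.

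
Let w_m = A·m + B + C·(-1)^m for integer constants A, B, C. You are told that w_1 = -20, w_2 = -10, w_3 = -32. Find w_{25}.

At m = 1, 2, 3: A + B - C = -20; 2A + B + C = -10; 3A + B - C = -32.
Subtracting the first from the second: A + 2C = 10.
Subtracting the second from the third: A - 2C = -22.
Solving: C = 8, A = -6, then B = -6.
So w_m = -6·m + (-6) + 8·(-1)^m; at m=25 this is -164.

-164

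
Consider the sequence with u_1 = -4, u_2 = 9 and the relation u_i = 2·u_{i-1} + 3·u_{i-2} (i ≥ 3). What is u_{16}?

Step forward from the initial values:
u_3 = 6;  u_4 = 39;  u_5 = 96;  …;  u_{13} = 664296;  u_{14} = 1992909;  u_{15} = 5978706;  u_{16} = 17936139.
(Characteristic roots are 3 and -1.)

17936139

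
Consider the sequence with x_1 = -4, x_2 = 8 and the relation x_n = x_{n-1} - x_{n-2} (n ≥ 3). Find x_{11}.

Iterate the recurrence:
x_3 = 12, x_4 = 4, x_5 = -8, x_6 = -12, x_7 = -4, x_8 = 8, x_9 = 12, x_{10} = 4, x_{11} = -8.

-8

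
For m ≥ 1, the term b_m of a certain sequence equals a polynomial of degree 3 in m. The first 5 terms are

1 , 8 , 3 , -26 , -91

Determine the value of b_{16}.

-6614

1st diffs: 7, -5, -29, -65.
2nd diffs: -12, -24, -36.
3rd diffs: -12, -12 (constant).
Newton forward-difference form: b_m = 1 + 7·C(m-1,1) + (-12)·C(m-1,2) + (-12)·C(m-1,3).
At m = 16: m-1 = 15, so b_{16} = 1 + 105 - 1260 - 5460 = -6614.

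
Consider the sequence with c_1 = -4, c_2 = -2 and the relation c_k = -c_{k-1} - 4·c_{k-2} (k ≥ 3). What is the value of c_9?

Compute successive terms:
c_3 = 18;  c_4 = -10;  c_5 = -62;  c_6 = 102;  c_7 = 146;  c_8 = -554;  c_9 = -30.

-30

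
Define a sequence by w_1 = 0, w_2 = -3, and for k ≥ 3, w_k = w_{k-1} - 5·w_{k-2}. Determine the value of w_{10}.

Iterate the recurrence:
w_3 = -3  w_4 = 12  w_5 = 27  w_6 = -33  w_7 = -168  w_8 = -3  w_9 = 837  w_{10} = 852.

852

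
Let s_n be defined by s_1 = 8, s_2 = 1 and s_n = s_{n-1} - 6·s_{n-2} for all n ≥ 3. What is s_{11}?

Applying the relation repeatedly:
s_3 = -47; s_4 = -53; s_5 = 229; s_6 = 547; s_7 = -827; s_8 = -4109; s_9 = 853; s_{10} = 25507; s_{11} = 20389.

20389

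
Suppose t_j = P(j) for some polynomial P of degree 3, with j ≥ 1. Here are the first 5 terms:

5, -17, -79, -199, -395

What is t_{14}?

-8549

1st diffs: -22, -62, -120, -196.
2nd diffs: -40, -58, -76.
3rd diffs: -18, -18 (constant).
Newton forward-difference form: t_j = 5 + (-22)·C(j-1,1) + (-40)·C(j-1,2) + (-18)·C(j-1,3).
At j = 14: j-1 = 13, so t_{14} = 5 - 286 - 3120 - 5148 = -8549.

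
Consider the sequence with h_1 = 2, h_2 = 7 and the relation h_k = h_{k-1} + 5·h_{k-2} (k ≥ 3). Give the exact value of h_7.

h_3 = 17  h_4 = 52  h_5 = 137  h_6 = 397  h_7 = 1082.

1082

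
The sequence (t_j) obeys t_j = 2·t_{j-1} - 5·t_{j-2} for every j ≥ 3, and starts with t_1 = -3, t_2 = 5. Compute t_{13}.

5925

Applying the relation repeatedly:
t_3 = 25; t_4 = 25; t_5 = -75; …; t_{10} = 725; t_{11} = -13175; t_{12} = -29975; t_{13} = 5925.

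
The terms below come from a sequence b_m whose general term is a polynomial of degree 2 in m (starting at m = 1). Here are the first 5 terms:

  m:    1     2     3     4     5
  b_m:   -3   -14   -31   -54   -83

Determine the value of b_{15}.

1st diffs: -11, -17, -23, -29.
2nd diffs: -6, -6, -6 (constant).
Newton forward-difference form: b_m = -3 + (-11)·C(m-1,1) + (-6)·C(m-1,2).
At m = 15: m-1 = 14, so b_{15} = -3 - 154 - 546 = -703.

-703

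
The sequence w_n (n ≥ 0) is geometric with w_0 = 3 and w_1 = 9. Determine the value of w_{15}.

Common ratio r = 3.
w_n = 3·3^(n-0).
w_{15} = 3·3^15 = 43046721.

43046721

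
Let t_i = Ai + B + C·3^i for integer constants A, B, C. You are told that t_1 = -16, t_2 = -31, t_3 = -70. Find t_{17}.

-258280384

The three given values yield: A + B + 3C = -16; 2A + B + 9C = -31; 3A + B + 27C = -70.
Subtracting the first from the second: A + 6C = -15.
Subtracting the second from the third: A + 18C = -39.
Solving: C = -2, A = -3, then B = -7.
So t_i = -3·i + (-7) + (-2)·3^i; at i=17 this is -258280384.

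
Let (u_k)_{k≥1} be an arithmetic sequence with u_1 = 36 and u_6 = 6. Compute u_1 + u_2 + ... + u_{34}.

-2142

Common difference d = (6 - 36) / (6 - 1) = -6.
u_k = 36 + (k - 1)·(-6).
u_{34} = -162; S = 34·(36 + (-162))/2 = -2142.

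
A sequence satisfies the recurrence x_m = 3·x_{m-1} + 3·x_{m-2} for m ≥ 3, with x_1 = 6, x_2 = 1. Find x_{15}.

159001461

Step forward from the initial values:
x_3 = 21; x_4 = 66; x_5 = 261; …; x_{12} = 2917701; x_{13} = 11061846; x_{14} = 41938641; x_{15} = 159001461.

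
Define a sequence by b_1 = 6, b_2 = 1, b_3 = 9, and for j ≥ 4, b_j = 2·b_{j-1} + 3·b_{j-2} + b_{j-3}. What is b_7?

b_4 = 27; b_5 = 82; b_6 = 254; b_7 = 781.

781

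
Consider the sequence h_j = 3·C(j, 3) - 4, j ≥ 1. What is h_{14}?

C(14, 3) = 364, so h_{14} = 1088.

1088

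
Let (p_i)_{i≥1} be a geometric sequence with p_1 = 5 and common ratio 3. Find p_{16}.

p_i = 5·3^(i-1).
p_{16} = 5·3^15 = 71744535.

71744535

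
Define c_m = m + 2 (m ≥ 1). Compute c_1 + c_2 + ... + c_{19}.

Over m = 1..19: Σm = 190.
Total = (1)·190 + (2)·19 = 228.

228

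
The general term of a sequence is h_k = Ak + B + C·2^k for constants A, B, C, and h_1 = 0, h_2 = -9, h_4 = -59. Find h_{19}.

-2097162

The three given values yield: A + B + 2C = 0; 2A + B + 4C = -9; 4A + B + 16C = -59.
Subtracting the first from the second: A + 2C = -9.
Subtracting the second from the third: 2A + 12C = -50.
Solving: C = -4, A = -1, then B = 9.
Hence h_{19} = -1·19 + 9 + (-4)·524288 = -2097162.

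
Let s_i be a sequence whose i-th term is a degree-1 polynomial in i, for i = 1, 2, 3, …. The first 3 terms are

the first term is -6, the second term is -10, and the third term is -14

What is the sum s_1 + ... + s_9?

1st diffs: -4, -4 (constant).
So s_i = -4i - 2.
Continuing: …, -18, -22, -26, -30, …, s_9 = -38.
Summing i = 1..9 (9 terms) gives -198.

-198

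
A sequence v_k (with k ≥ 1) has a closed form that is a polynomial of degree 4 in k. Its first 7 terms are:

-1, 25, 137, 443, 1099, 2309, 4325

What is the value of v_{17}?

1st diffs: 26, 112, 306, 656, 1210, 2016.
2nd diffs: 86, 194, 350, 554, 806.
3rd diffs: 108, 156, 204, 252.
4th diffs: 48, 48, 48 (constant).
Newton forward-difference form: v_k = -1 + 26·C(k-1,1) + 86·C(k-1,2) + 108·C(k-1,3) + 48·C(k-1,4).
At k = 17: k-1 = 16, so v_{17} = -1 + 416 + 10320 + 60480 + 87360 = 158575.

158575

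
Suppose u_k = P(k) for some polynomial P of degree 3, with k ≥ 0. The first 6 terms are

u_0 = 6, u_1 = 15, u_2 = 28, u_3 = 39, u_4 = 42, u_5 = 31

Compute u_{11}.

-665

1st diffs: 9, 13, 11, 3, -11.
2nd diffs: 4, -2, -8, -14.
3rd diffs: -6, -6, -6 (constant).
Newton forward-difference form: u_k = 6 + 9·C(k,1) + 4·C(k,2) + (-6)·C(k,3).
At k = 11: k = 11, so u_{11} = 6 + 99 + 220 - 990 = -665.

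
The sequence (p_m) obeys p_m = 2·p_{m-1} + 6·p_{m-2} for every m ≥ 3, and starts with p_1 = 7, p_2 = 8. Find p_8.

Compute successive terms:
p_3 = 58;  p_4 = 164;  p_5 = 676;  p_6 = 2336;  p_7 = 8728;  p_8 = 31472.

31472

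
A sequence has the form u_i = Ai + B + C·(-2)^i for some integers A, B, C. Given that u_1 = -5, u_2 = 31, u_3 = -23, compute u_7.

-599

The three given values yield: A + B - 2C = -5; 2A + B + 4C = 31; 3A + B - 8C = -23.
Subtracting the first from the second: A + 6C = 36.
Subtracting the second from the third: A - 12C = -54.
Solving: C = 5, A = 6, then B = -1.
Therefore u_7 = 42 + (-1) + 5·(-128) = -599.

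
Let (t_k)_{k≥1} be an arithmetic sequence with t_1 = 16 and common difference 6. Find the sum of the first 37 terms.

4588

t_k = 16 + (k - 1)·6.
t_{37} = 232; S = 37·(16 + 232)/2 = 4588.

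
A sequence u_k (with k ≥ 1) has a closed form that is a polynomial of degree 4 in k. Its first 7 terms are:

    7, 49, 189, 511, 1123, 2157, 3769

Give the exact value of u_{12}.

1st diffs: 42, 140, 322, 612, 1034, 1612.
2nd diffs: 98, 182, 290, 422, 578.
3rd diffs: 84, 108, 132, 156.
4th diffs: 24, 24, 24 (constant).
Newton forward-difference form: u_k = 7 + 42·C(k-1,1) + 98·C(k-1,2) + 84·C(k-1,3) + 24·C(k-1,4).
At k = 12: k-1 = 11, so u_{12} = 7 + 462 + 5390 + 13860 + 7920 = 27639.

27639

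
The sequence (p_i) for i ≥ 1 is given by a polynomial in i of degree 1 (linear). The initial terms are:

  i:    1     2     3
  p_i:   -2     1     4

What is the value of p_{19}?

52

1st diffs: 3, 3 (constant).
So p_i = 3i - 5.
Evaluating at i = 19 gives p_{19} = 52.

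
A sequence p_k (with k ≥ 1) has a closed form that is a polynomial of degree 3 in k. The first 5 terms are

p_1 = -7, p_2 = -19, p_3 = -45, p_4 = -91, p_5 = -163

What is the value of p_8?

1st diffs: -12, -26, -46, -72.
2nd diffs: -14, -20, -26.
3rd diffs: -6, -6 (constant).
Newton forward-difference form: p_k = -7 + (-12)·C(k-1,1) + (-14)·C(k-1,2) + (-6)·C(k-1,3).
At k = 8: k-1 = 7, so p_8 = -7 - 84 - 294 - 210 = -595.

-595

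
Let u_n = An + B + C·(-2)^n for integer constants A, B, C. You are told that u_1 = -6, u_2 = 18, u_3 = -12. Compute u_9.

At n = 1, 2, 3: A + B - 2C = -6; 2A + B + 4C = 18; 3A + B - 8C = -12.
Subtracting the first from the second: A + 6C = 24.
Subtracting the second from the third: A - 12C = -30.
Solving: C = 3, A = 6, then B = -6.
Therefore u_9 = 54 + (-6) + 3·(-512) = -1488.

-1488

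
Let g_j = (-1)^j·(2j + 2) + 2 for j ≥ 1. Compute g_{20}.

(-1)^20 = 1; 2j + 2 at j=20 is 42; so g_{20} = 44.

44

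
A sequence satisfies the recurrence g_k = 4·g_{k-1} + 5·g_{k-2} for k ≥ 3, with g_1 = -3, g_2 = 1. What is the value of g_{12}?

Applying the relation repeatedly:
g_3 = -11;  g_4 = -39;  g_5 = -211;  g_6 = -1039;  g_7 = -5211;  g_8 = -26039;  g_9 = -130211;  g_{10} = -651039;  g_{11} = -3255211;  g_{12} = -16276039.
(Characteristic roots are 5 and -1.)

-16276039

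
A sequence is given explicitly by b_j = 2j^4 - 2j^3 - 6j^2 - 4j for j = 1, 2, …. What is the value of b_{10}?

b_{10} = 2·10^4 - 2·10^3 - 6·10^2 - 4·10 = 17360.

17360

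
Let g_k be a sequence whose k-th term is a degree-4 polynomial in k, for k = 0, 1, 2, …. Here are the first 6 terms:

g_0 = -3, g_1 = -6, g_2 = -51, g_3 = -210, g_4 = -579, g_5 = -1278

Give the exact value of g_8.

-6915

1st diffs: -3, -45, -159, -369, -699.
2nd diffs: -42, -114, -210, -330.
3rd diffs: -72, -96, -120.
4th diffs: -24, -24 (constant).
So g_k = -k^4 - 6k^3 + 4k^2 - 3.
Evaluating at k = 8 gives g_8 = -6915.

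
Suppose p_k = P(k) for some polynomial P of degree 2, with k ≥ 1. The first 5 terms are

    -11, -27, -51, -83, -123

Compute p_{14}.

-843

1st diffs: -16, -24, -32, -40.
2nd diffs: -8, -8, -8 (constant).
So p_k = -4k^2 - 4k - 3.
Evaluating at k = 14 gives p_{14} = -843.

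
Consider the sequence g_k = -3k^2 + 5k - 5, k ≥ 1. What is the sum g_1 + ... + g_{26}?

Over k = 1..26: Σk = 351, Σk² = 6201.
Total = (-3)·6201 + (5)·351 + (-5)·26 = -16978.

-16978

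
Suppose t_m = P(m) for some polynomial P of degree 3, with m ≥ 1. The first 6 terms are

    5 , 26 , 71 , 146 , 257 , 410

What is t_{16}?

1st diffs: 21, 45, 75, 111, 153.
2nd diffs: 24, 30, 36, 42.
3rd diffs: 6, 6, 6 (constant).
Newton forward-difference form: t_m = 5 + 21·C(m-1,1) + 24·C(m-1,2) + 6·C(m-1,3).
At m = 16: m-1 = 15, so t_{16} = 5 + 315 + 2520 + 2730 = 5570.

5570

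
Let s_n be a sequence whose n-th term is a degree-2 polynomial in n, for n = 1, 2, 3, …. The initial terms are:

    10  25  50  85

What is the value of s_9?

410

1st diffs: 15, 25, 35.
2nd diffs: 10, 10 (constant).
Newton forward-difference form: s_n = 10 + 15·C(n-1,1) + 10·C(n-1,2).
At n = 9: n-1 = 8, so s_9 = 10 + 120 + 280 = 410.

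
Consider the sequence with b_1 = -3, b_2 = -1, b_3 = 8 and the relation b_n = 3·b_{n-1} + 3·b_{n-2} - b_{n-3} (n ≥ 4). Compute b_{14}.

Compute successive terms:
b_4 = 24, b_5 = 97, b_6 = 355, …, b_{11} = 258112, b_{12} = 963280, b_{13} = 3595017, b_{14} = 13416779.

13416779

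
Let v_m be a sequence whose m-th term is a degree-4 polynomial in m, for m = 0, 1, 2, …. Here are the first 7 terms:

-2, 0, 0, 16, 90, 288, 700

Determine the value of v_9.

4480

1st diffs: 2, 0, 16, 74, 198, 412.
2nd diffs: -2, 16, 58, 124, 214.
3rd diffs: 18, 42, 66, 90.
4th diffs: 24, 24, 24 (constant).
Newton forward-difference form: v_m = -2 + 2·C(m,1) + (-2)·C(m,2) + 18·C(m,3) + 24·C(m,4).
At m = 9: m = 9, so v_9 = -2 + 18 - 72 + 1512 + 3024 = 4480.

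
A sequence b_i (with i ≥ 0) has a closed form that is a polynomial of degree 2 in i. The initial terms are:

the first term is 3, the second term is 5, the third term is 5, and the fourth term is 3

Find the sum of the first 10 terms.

1st diffs: 2, 0, -2.
2nd diffs: -2, -2 (constant).
Newton forward-difference form: b_i = 3 + 2·C(i,1) + (-2)·C(i,2).
Continuing: …, -1, -7, -15, -25, …, b_9 = -51.
Summing i = 0..9 (10 terms) gives -120.

-120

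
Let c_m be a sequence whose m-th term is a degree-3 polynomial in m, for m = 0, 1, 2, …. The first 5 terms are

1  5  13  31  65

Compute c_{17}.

1st diffs: 4, 8, 18, 34.
2nd diffs: 4, 10, 16.
3rd diffs: 6, 6 (constant).
So c_m = m^3 - m^2 + 4m + 1.
Evaluating at m = 17 gives c_{17} = 4693.

4693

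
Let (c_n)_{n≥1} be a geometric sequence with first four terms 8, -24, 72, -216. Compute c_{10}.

-157464

Common ratio r = -3.
c_n = 8·(-3)^(n-1).
c_{10} = 8·(-3)^9 = -157464.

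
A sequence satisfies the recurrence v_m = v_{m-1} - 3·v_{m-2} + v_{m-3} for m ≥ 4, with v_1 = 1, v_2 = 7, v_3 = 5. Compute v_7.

Step forward from the initial values:
v_4 = -15;  v_5 = -23;  v_6 = 27;  v_7 = 81.

81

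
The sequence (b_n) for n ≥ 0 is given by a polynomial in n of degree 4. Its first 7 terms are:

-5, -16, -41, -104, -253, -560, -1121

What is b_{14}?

-34193

1st diffs: -11, -25, -63, -149, -307, -561.
2nd diffs: -14, -38, -86, -158, -254.
3rd diffs: -24, -48, -72, -96.
4th diffs: -24, -24, -24 (constant).
Newton forward-difference form: b_n = -5 + (-11)·C(n,1) + (-14)·C(n,2) + (-24)·C(n,3) + (-24)·C(n,4).
At n = 14: n = 14, so b_{14} = -5 - 154 - 1274 - 8736 - 24024 = -34193.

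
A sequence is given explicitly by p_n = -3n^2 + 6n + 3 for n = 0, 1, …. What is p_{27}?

p_{27} = -3·27^2 + 6·27 + 3 = -2022.

-2022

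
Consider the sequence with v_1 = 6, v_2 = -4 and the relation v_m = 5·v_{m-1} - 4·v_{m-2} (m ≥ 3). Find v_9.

Compute successive terms:
v_3 = -44; v_4 = -204; v_5 = -844; v_6 = -3404; v_7 = -13644; v_8 = -54604; v_9 = -218444.
(Characteristic roots are 4 and 1.)

-218444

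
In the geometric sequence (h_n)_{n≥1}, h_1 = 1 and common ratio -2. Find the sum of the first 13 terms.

h_n = 1·(-2)^(n-1).
S = 1·((-2)^13 - 1)/(-2 - 1) = 1·(-8192 - 1)/(-3) = 2731.

2731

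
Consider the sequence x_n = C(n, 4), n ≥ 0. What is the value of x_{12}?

C(12, 4) = 495, so x_{12} = 495.

495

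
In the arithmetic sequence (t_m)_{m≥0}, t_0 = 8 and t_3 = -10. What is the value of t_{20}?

-112

Common difference d = (-10 - 8) / (3 - 0) = -6.
t_m = 8 + (m - 0)·(-6).
t_{20} = 8 + 20·(-6) = -112.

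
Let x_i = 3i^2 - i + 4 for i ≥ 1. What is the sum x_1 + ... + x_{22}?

11220

Over i = 1..22: Σi = 253, Σi² = 3795.
Total = (3)·3795 + (-1)·253 + (4)·22 = 11220.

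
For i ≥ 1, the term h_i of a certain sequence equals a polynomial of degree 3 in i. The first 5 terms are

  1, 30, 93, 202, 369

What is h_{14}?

6462

1st diffs: 29, 63, 109, 167.
2nd diffs: 34, 46, 58.
3rd diffs: 12, 12 (constant).
Newton forward-difference form: h_i = 1 + 29·C(i-1,1) + 34·C(i-1,2) + 12·C(i-1,3).
At i = 14: i-1 = 13, so h_{14} = 1 + 377 + 2652 + 3432 = 6462.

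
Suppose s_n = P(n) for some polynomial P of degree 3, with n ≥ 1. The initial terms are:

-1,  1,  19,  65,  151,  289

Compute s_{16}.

7169

1st diffs: 2, 18, 46, 86, 138.
2nd diffs: 16, 28, 40, 52.
3rd diffs: 12, 12, 12 (constant).
Newton forward-difference form: s_n = -1 + 2·C(n-1,1) + 16·C(n-1,2) + 12·C(n-1,3).
At n = 16: n-1 = 15, so s_{16} = -1 + 30 + 1680 + 5460 = 7169.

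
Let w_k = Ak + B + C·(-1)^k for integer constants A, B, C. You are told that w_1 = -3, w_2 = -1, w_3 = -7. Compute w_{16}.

Write the equations: A + B - C = -3; 2A + B + C = -1; 3A + B - C = -7.
Subtracting the first from the second: A + 2C = 2.
Subtracting the second from the third: A - 2C = -6.
Solving: C = 2, A = -2, then B = 1.
Therefore w_{16} = -32 + 1 + 2·1 = -29.

-29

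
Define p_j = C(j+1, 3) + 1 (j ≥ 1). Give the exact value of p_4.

11

C(5, 3) = 10, so p_4 = 11.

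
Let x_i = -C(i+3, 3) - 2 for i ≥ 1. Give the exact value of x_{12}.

-457

C(15, 3) = 455, so x_{12} = -457.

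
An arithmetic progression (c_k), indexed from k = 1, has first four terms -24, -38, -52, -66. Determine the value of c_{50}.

Common difference d = -14.
c_k = -24 + (k - 1)·(-14).
c_{50} = -24 + 49·(-14) = -710.

-710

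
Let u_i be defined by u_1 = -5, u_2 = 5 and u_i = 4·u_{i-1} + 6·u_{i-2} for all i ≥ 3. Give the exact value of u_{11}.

Compute successive terms:
u_3 = -10; u_4 = -10; u_5 = -100; u_6 = -460; u_7 = -2440; u_8 = -12520; u_9 = -64720; u_{10} = -334000; u_{11} = -1724320.

-1724320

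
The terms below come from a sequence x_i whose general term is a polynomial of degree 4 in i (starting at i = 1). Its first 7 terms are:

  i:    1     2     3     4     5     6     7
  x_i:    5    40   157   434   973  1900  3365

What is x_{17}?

1st diffs: 35, 117, 277, 539, 927, 1465.
2nd diffs: 82, 160, 262, 388, 538.
3rd diffs: 78, 102, 126, 150.
4th diffs: 24, 24, 24 (constant).
Newton forward-difference form: x_i = 5 + 35·C(i-1,1) + 82·C(i-1,2) + 78·C(i-1,3) + 24·C(i-1,4).
At i = 17: i-1 = 16, so x_{17} = 5 + 560 + 9840 + 43680 + 43680 = 97765.

97765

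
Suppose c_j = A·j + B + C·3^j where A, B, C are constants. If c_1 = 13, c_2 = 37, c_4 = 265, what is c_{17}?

Write the equations: A + B + 3C = 13; 2A + B + 9C = 37; 4A + B + 81C = 265.
Subtracting the first from the second: A + 6C = 24.
Subtracting the second from the third: 2A + 72C = 228.
Solving: C = 3, A = 6, then B = -2.
Therefore c_{17} = 102 + (-2) + 3·129140163 = 387420589.

387420589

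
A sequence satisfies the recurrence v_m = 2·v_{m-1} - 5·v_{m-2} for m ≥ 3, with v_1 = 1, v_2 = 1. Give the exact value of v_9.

v_3 = -3;  v_4 = -11;  v_5 = -7;  v_6 = 41;  v_7 = 117;  v_8 = 29;  v_9 = -527.

-527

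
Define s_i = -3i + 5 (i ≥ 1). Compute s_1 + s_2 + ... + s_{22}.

Over i = 1..22: Σi = 253.
Total = (-3)·253 + (5)·22 = -649.

-649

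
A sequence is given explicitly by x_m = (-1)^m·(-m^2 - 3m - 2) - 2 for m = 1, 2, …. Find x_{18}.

(-1)^18 = 1; -m^2 - 3m - 2 at m=18 is -380; so x_{18} = -382.

-382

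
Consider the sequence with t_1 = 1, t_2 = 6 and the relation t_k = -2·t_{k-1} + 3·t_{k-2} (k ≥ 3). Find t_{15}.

Step forward from the initial values:
t_3 = -9  t_4 = 36  t_5 = -99  …  t_{12} = 221436  t_{13} = -664299  t_{14} = 1992906  t_{15} = -5978709.
(Characteristic roots are 1 and -3.)

-5978709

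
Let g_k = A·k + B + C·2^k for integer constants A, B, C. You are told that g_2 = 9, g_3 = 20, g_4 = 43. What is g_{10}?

3061

The three given values yield: 2A + B + 4C = 9; 3A + B + 8C = 20; 4A + B + 16C = 43.
Subtracting the first from the second: A + 4C = 11.
Subtracting the second from the third: A + 8C = 23.
Solving: C = 3, A = -1, then B = -1.
Therefore g_{10} = -10 + (-1) + 3·1024 = 3061.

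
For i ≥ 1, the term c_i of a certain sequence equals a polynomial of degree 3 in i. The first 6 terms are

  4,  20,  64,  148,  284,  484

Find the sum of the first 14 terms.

23716

1st diffs: 16, 44, 84, 136, 200.
2nd diffs: 28, 40, 52, 64.
3rd diffs: 12, 12, 12 (constant).
Newton forward-difference form: c_i = 4 + 16·C(i-1,1) + 28·C(i-1,2) + 12·C(i-1,3).
Continuing: …, 760, 1124, 1588, 2164, …, c_{14} = 5828.
Summing i = 1..14 (14 terms) gives 23716.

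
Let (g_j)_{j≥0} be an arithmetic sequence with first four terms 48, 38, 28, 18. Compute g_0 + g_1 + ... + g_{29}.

-2910

Common difference d = -10.
g_j = 48 + (j - 0)·(-10).
g_{29} = -242; S = 30·(48 + (-242))/2 = -2910.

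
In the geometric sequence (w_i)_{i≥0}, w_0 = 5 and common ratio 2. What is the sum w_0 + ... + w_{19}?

w_i = 5·2^(i-0).
S = 5·(2^20 - 1)/(2 - 1) = 5·(1048576 - 1)/(1) = 5242875.

5242875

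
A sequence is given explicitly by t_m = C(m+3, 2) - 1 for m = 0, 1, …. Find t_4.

20

C(7, 2) = 21, so t_4 = 20.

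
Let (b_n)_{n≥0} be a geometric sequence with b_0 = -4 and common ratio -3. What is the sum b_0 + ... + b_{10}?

b_n = (-4)·(-3)^(n-0).
S = (-4)·((-3)^11 - 1)/(-3 - 1) = (-4)·(-177147 - 1)/(-4) = -177148.

-177148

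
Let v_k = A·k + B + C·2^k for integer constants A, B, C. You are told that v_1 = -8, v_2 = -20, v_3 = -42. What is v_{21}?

-10485798

Write the equations: A + B + 2C = -8; 2A + B + 4C = -20; 3A + B + 8C = -42.
Subtracting the first from the second: A + 2C = -12.
Subtracting the second from the third: A + 4C = -22.
Solving: C = -5, A = -2, then B = 4.
So v_k = -2·k + 4 + (-5)·2^k; at k=21 this is -10485798.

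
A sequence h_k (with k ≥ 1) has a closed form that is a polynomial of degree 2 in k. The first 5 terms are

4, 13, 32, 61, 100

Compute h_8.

1st diffs: 9, 19, 29, 39.
2nd diffs: 10, 10, 10 (constant).
Newton forward-difference form: h_k = 4 + 9·C(k-1,1) + 10·C(k-1,2).
At k = 8: k-1 = 7, so h_8 = 4 + 63 + 210 = 277.

277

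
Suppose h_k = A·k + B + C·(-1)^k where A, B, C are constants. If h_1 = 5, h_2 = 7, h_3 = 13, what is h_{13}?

53

Write the equations: A + B - C = 5; 2A + B + C = 7; 3A + B - C = 13.
Subtracting the first from the second: A + 2C = 2.
Subtracting the second from the third: A - 2C = 6.
Solving: C = -1, A = 4, then B = 0.
Hence h_{13} = 4·13 + 0 + (-1)·(-1) = 53.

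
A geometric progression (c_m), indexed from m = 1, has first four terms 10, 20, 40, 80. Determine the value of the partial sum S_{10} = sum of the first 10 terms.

Common ratio r = 2.
c_m = 10·2^(m-1).
S = 10·(2^10 - 1)/(2 - 1) = 10·(1024 - 1)/(1) = 10230.

10230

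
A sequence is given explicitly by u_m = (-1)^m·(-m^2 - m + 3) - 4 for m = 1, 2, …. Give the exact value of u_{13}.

(-1)^13 = -1; -m^2 - m + 3 at m=13 is -179; so u_{13} = 175.

175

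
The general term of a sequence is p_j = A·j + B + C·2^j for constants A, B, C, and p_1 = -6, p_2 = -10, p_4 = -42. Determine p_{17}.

-393184

Plug in j = 1, 2, 4: A + B + 2C = -6; 2A + B + 4C = -10; 4A + B + 16C = -42.
Subtracting the first from the second: A + 2C = -4.
Subtracting the second from the third: 2A + 12C = -32.
Solving: C = -3, A = 2, then B = -2.
So p_j = 2·j + (-2) + (-3)·2^j; at j=17 this is -393184.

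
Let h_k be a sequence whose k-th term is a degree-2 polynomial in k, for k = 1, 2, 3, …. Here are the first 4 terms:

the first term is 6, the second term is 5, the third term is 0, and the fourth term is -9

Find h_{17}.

-490

1st diffs: -1, -5, -9.
2nd diffs: -4, -4 (constant).
Newton forward-difference form: h_k = 6 + (-1)·C(k-1,1) + (-4)·C(k-1,2).
At k = 17: k-1 = 16, so h_{17} = 6 - 16 - 480 = -490.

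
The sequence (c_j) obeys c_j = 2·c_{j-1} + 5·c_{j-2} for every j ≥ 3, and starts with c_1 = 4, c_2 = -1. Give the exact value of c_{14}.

9588419

c_3 = 18;  c_4 = 31;  c_5 = 152;  …;  c_{11} = 233738;  c_{12} = 805671;  c_{13} = 2780032;  c_{14} = 9588419.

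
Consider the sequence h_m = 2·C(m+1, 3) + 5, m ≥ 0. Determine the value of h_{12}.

C(13, 3) = 286, so h_{12} = 577.

577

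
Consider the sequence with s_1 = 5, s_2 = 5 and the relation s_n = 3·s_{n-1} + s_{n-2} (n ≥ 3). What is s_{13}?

Iterate the recurrence:
s_3 = 20;  s_4 = 65;  s_5 = 215;  …;  s_{10} = 84485;  s_{11} = 279035;  s_{12} = 921590;  s_{13} = 3043805.

3043805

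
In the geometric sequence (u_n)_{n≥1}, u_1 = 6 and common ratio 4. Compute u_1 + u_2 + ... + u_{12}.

u_n = 6·4^(n-1).
S = 6·(4^12 - 1)/(4 - 1) = 6·(16777216 - 1)/(3) = 33554430.

33554430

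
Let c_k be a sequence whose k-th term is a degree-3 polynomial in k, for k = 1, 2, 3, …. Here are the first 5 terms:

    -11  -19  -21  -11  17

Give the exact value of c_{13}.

1st diffs: -8, -2, 10, 28.
2nd diffs: 6, 12, 18.
3rd diffs: 6, 6 (constant).
Newton forward-difference form: c_k = -11 + (-8)·C(k-1,1) + 6·C(k-1,2) + 6·C(k-1,3).
At k = 13: k-1 = 12, so c_{13} = -11 - 96 + 396 + 1320 = 1609.

1609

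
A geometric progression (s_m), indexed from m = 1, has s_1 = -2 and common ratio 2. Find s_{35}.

-34359738368

s_m = (-2)·2^(m-1).
s_{35} = (-2)·2^34 = -34359738368.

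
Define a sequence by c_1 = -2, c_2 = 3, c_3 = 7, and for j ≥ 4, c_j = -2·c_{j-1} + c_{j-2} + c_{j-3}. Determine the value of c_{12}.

-10216

c_4 = -13; c_5 = 36; c_6 = -78; c_7 = 179; c_8 = -400; c_9 = 901; c_{10} = -2023; c_{11} = 4547; c_{12} = -10216.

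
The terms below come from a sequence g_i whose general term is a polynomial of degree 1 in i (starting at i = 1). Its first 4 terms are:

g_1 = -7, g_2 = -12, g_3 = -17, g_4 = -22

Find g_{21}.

-107

1st diffs: -5, -5, -5 (constant).
So g_i = -5i - 2.
Evaluating at i = 21 gives g_{21} = -107.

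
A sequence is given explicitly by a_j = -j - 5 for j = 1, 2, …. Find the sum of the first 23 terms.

Over j = 1..23: Σj = 276.
Total = (-1)·276 + (-5)·23 = -391.

-391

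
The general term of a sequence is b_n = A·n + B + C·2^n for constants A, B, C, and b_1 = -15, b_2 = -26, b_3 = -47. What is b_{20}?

-5242904

At n = 1, 2, 3: A + B + 2C = -15; 2A + B + 4C = -26; 3A + B + 8C = -47.
Subtracting the first from the second: A + 2C = -11.
Subtracting the second from the third: A + 4C = -21.
Solving: C = -5, A = -1, then B = -4.
Hence b_{20} = -1·20 + (-4) + (-5)·1048576 = -5242904.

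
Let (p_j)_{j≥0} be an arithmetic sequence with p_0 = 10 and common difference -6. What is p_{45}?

-260

p_j = 10 + (j - 0)·(-6).
p_{45} = 10 + 45·(-6) = -260.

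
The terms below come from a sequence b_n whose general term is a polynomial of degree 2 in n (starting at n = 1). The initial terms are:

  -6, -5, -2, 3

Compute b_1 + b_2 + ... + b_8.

1st diffs: 1, 3, 5.
2nd diffs: 2, 2 (constant).
Newton forward-difference form: b_n = -6 + 1·C(n-1,1) + 2·C(n-1,2).
Continuing: 10, 19, 30, 43.
Summing n = 1..8 (8 terms) gives 92.

92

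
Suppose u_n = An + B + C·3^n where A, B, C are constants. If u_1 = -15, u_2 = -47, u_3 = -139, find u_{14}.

The three given values yield: A + B + 3C = -15; 2A + B + 9C = -47; 3A + B + 27C = -139.
Subtracting the first from the second: A + 6C = -32.
Subtracting the second from the third: A + 18C = -92.
Solving: C = -5, A = -2, then B = 2.
Hence u_{14} = -2·14 + 2 + (-5)·4782969 = -23914871.

-23914871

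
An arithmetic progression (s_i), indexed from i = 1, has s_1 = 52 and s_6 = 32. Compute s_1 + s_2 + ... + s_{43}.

Common difference d = (32 - 52) / (6 - 1) = -4.
s_i = 52 + (i - 1)·(-4).
s_{43} = -116; S = 43·(52 + (-116))/2 = -1376.

-1376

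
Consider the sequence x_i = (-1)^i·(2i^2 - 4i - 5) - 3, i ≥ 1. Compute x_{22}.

872

(-1)^22 = 1; 2i^2 - 4i - 5 at i=22 is 875; so x_{22} = 872.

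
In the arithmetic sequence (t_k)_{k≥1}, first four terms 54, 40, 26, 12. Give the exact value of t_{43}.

Common difference d = -14.
t_k = 54 + (k - 1)·(-14).
t_{43} = 54 + 42·(-14) = -534.

-534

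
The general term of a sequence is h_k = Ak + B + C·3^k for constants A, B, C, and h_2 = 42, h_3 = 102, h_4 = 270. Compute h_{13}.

The three given values yield: 2A + B + 9C = 42; 3A + B + 27C = 102; 4A + B + 81C = 270.
Subtracting the first from the second: A + 18C = 60.
Subtracting the second from the third: A + 54C = 168.
Solving: C = 3, A = 6, then B = 3.
Hence h_{13} = 6·13 + 3 + 3·1594323 = 4783050.

4783050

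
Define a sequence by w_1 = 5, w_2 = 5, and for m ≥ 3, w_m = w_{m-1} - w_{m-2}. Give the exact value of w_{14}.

w_3 = 0, w_4 = -5, w_5 = -5, …, w_{11} = -5, w_{12} = 0, w_{13} = 5, w_{14} = 5.

5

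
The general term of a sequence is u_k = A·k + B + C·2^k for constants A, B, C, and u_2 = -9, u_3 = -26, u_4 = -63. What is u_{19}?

-2621378

The three given values yield: 2A + B + 4C = -9; 3A + B + 8C = -26; 4A + B + 16C = -63.
Subtracting the first from the second: A + 4C = -17.
Subtracting the second from the third: A + 8C = -37.
Solving: C = -5, A = 3, then B = 5.
Therefore u_{19} = 57 + 5 + (-5)·524288 = -2621378.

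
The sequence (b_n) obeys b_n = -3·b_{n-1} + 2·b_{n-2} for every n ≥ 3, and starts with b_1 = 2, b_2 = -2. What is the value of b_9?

19610

Step forward from the initial values:
b_3 = 10, b_4 = -34, b_5 = 122, b_6 = -434, b_7 = 1546, b_8 = -5506, b_9 = 19610.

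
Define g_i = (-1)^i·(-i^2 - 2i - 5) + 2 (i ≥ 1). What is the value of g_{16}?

-291

(-1)^16 = 1; -i^2 - 2i - 5 at i=16 is -293; so g_{16} = -291.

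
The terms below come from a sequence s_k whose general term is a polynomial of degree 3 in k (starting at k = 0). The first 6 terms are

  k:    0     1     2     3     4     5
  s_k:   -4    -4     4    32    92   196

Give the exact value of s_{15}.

1st diffs: 0, 8, 28, 60, 104.
2nd diffs: 8, 20, 32, 44.
3rd diffs: 12, 12, 12 (constant).
Newton forward-difference form: s_k = -4 + 8·C(k,2) + 12·C(k,3).
At k = 15: k = 15, so s_{15} = -4 + 840 + 5460 = 6296.

6296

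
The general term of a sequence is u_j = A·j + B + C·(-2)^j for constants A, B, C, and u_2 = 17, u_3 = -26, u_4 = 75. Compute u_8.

1055

At j = 2, 3, 4: 2A + B + 4C = 17; 3A + B - 8C = -26; 4A + B + 16C = 75.
Subtracting the first from the second: A - 12C = -43.
Subtracting the second from the third: A + 24C = 101.
Solving: C = 4, A = 5, then B = -9.
Therefore u_8 = 40 + (-9) + 4·256 = 1055.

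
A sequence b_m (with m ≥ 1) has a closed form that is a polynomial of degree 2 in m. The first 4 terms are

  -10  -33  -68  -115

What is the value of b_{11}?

1st diffs: -23, -35, -47.
2nd diffs: -12, -12 (constant).
Newton forward-difference form: b_m = -10 + (-23)·C(m-1,1) + (-12)·C(m-1,2).
At m = 11: m-1 = 10, so b_{11} = -10 - 230 - 540 = -780.

-780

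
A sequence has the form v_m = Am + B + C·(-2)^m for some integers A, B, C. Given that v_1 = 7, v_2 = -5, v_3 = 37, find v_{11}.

The three given values yield: A + B - 2C = 7; 2A + B + 4C = -5; 3A + B - 8C = 37.
Subtracting the first from the second: A + 6C = -12.
Subtracting the second from the third: A - 12C = 42.
Solving: C = -3, A = 6, then B = -5.
Therefore v_{11} = 66 + (-5) + (-3)·(-2048) = 6205.

6205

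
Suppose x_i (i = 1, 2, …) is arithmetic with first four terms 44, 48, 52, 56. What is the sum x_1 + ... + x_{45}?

5940

Common difference d = 4.
x_i = 44 + (i - 1)·4.
x_{45} = 220; S = 45·(44 + 220)/2 = 5940.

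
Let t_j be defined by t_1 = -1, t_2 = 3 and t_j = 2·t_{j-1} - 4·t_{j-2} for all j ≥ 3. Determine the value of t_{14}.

12288

Iterate the recurrence:
t_3 = 10; t_4 = 8; t_5 = -24; …; t_{11} = -1536; t_{12} = -5120; t_{13} = -4096; t_{14} = 12288.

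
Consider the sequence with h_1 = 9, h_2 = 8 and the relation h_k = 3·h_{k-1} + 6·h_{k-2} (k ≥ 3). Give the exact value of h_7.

24786

Iterate the recurrence:
h_3 = 78; h_4 = 282; h_5 = 1314; h_6 = 5634; h_7 = 24786.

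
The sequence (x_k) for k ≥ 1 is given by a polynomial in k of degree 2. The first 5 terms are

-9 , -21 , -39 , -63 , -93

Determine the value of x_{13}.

-549

1st diffs: -12, -18, -24, -30.
2nd diffs: -6, -6, -6 (constant).
Newton forward-difference form: x_k = -9 + (-12)·C(k-1,1) + (-6)·C(k-1,2).
At k = 13: k-1 = 12, so x_{13} = -9 - 144 - 396 = -549.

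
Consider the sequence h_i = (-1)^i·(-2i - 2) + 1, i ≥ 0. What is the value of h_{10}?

(-1)^10 = 1; -2i - 2 at i=10 is -22; so h_{10} = -21.

-21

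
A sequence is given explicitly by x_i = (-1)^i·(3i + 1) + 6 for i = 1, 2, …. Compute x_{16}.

(-1)^16 = 1; 3i + 1 at i=16 is 49; so x_{16} = 55.

55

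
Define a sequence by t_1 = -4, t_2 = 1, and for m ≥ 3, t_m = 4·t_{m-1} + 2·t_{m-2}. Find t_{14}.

-43642304

Applying the relation repeatedly:
t_3 = -4, t_4 = -14, t_5 = -64, …, t_{11} = -495424, t_{12} = -2204384, t_{13} = -9808384, t_{14} = -43642304.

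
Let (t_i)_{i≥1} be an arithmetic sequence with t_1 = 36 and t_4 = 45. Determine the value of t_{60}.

Common difference d = (45 - 36) / (4 - 1) = 3.
t_i = 36 + (i - 1)·3.
t_{60} = 36 + 59·3 = 213.

213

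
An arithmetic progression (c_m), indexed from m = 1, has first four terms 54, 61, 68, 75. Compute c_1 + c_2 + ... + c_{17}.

1870

Common difference d = 7.
c_m = 54 + (m - 1)·7.
c_{17} = 166; S = 17·(54 + 166)/2 = 1870.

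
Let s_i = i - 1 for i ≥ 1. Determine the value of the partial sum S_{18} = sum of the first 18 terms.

153

Over i = 1..18: Σi = 171.
Total = (1)·171 + (-1)·18 = 153.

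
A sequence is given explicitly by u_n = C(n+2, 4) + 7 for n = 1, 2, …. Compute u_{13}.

1372

C(15, 4) = 1365, so u_{13} = 1372.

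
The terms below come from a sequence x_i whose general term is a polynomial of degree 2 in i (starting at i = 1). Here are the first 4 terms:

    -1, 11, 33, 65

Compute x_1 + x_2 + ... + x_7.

595

1st diffs: 12, 22, 32.
2nd diffs: 10, 10 (constant).
Newton forward-difference form: x_i = -1 + 12·C(i-1,1) + 10·C(i-1,2).
Continuing: 107, 159, 221.
Summing i = 1..7 (7 terms) gives 595.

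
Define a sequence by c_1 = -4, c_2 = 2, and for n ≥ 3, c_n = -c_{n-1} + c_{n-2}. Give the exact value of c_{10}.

152

Compute successive terms:
c_3 = -6;  c_4 = 8;  c_5 = -14;  c_6 = 22;  c_7 = -36;  c_8 = 58;  c_9 = -94;  c_{10} = 152.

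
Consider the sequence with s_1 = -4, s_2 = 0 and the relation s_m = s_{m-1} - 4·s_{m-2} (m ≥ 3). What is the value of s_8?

528

Step forward from the initial values:
s_3 = 16; s_4 = 16; s_5 = -48; s_6 = -112; s_7 = 80; s_8 = 528.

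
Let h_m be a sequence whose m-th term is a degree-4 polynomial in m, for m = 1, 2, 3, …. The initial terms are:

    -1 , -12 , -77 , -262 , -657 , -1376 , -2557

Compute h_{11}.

1st diffs: -11, -65, -185, -395, -719, -1181.
2nd diffs: -54, -120, -210, -324, -462.
3rd diffs: -66, -90, -114, -138.
4th diffs: -24, -24, -24 (constant).
Newton forward-difference form: h_m = -1 + (-11)·C(m-1,1) + (-54)·C(m-1,2) + (-66)·C(m-1,3) + (-24)·C(m-1,4).
At m = 11: m-1 = 10, so h_{11} = -1 - 110 - 2430 - 7920 - 5040 = -15501.

-15501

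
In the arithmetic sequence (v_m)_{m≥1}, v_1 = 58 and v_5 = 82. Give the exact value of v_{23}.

Common difference d = (82 - 58) / (5 - 1) = 6.
v_m = 58 + (m - 1)·6.
v_{23} = 58 + 22·6 = 190.

190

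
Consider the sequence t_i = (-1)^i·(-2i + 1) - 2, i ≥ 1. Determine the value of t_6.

-13

(-1)^6 = 1; -2i + 1 at i=6 is -11; so t_6 = -13.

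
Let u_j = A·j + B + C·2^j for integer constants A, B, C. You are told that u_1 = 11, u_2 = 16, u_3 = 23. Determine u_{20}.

1048642

Write the equations: A + B + 2C = 11; 2A + B + 4C = 16; 3A + B + 8C = 23.
Subtracting the first from the second: A + 2C = 5.
Subtracting the second from the third: A + 4C = 7.
Solving: C = 1, A = 3, then B = 6.
Therefore u_{20} = 60 + 6 + 1·1048576 = 1048642.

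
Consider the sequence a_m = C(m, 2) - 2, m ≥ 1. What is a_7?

19

C(7, 2) = 21, so a_7 = 19.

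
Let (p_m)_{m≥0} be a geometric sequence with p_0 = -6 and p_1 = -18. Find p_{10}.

Common ratio r = 3.
p_m = (-6)·3^(m-0).
p_{10} = (-6)·3^10 = -354294.

-354294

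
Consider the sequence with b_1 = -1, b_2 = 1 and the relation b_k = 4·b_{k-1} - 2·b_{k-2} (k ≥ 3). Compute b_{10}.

Applying the relation repeatedly:
b_3 = 6;  b_4 = 22;  b_5 = 76;  b_6 = 260;  b_7 = 888;  b_8 = 3032;  b_9 = 10352;  b_{10} = 35344.

35344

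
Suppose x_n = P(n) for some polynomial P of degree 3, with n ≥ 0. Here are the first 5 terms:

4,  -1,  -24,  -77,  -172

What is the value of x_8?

-1212

1st diffs: -5, -23, -53, -95.
2nd diffs: -18, -30, -42.
3rd diffs: -12, -12 (constant).
Newton forward-difference form: x_n = 4 + (-5)·C(n,1) + (-18)·C(n,2) + (-12)·C(n,3).
At n = 8: n = 8, so x_8 = 4 - 40 - 504 - 672 = -1212.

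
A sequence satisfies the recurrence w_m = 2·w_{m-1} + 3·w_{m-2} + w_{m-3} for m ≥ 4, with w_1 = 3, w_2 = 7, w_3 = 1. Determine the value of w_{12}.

Applying the relation repeatedly:
w_4 = 26;  w_5 = 62;  w_6 = 203;  w_7 = 618;  w_8 = 1907;  w_9 = 5871;  w_{10} = 18081;  w_{11} = 55682;  w_{12} = 171478.

171478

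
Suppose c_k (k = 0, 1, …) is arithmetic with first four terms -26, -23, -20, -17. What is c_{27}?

55

Common difference d = 3.
c_k = -26 + (k - 0)·3.
c_{27} = -26 + 27·3 = 55.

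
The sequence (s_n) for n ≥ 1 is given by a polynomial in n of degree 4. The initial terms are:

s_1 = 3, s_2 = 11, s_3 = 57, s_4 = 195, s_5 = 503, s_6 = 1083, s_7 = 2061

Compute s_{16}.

1st diffs: 8, 46, 138, 308, 580, 978.
2nd diffs: 38, 92, 170, 272, 398.
3rd diffs: 54, 78, 102, 126.
4th diffs: 24, 24, 24 (constant).
So s_n = n^4 - n^3 + 3.
Evaluating at n = 16 gives s_{16} = 61443.

61443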